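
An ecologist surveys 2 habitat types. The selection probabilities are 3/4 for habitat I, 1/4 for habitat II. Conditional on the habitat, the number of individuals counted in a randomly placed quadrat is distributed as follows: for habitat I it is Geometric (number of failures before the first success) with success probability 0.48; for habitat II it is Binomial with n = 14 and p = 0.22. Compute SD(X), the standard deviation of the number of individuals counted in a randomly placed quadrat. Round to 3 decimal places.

1.744

Per component, I: μ=1.08333, E[X²]=3.43056; II: μ=3.08, E[X²]=11.8888.
E[X] = 0.75·1.08333 + 0.25·3.08 = 1.5825.
E[X²] = 0.75·3.43056 + 0.25·11.8888 = 5.54512.
Var(X) = E[X²] − (E[X])² = 5.54512 − 2.50431 = 3.04081.
SD(X) = √3.04081 = 1.74379.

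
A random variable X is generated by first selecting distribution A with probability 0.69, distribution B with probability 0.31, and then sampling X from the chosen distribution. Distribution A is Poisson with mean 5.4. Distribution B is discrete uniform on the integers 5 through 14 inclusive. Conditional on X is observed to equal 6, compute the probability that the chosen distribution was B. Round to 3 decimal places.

Likelihoods P(X=6 | ·): A: 0.155539; B: 0.1.
Posterior ∝ prior × likelihood. Numerator for B: 0.31·0.1 = 0.031.
Normalizing constant: 0.69·0.155539 + 0.31·0.1 = 0.138322.
P(B | observation) = 0.031 / 0.138322 = 0.224115.

0.224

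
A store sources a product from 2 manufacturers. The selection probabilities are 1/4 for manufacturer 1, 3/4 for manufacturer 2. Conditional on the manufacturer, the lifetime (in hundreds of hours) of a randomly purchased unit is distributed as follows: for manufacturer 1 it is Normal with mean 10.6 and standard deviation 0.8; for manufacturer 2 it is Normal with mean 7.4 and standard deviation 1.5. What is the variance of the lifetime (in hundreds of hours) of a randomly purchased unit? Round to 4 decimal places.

3.7675

Per component, 1: μ=10.6, E[X²]=113; 2: μ=7.4, E[X²]=57.01.
E[X] = 0.25·10.6 + 0.75·7.4 = 8.2.
E[X²] = 0.25·113 + 0.75·57.01 = 71.0075.
Var(X) = E[X²] − (E[X])² = 71.0075 − 67.24 = 3.7675.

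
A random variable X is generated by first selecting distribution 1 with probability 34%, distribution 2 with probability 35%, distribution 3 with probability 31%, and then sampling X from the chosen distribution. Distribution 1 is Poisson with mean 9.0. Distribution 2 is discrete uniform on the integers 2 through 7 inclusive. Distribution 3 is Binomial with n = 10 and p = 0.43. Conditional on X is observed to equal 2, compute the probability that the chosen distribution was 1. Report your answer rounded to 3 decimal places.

Likelihoods P(X=2 | ·): 1: 0.0049981; 2: 0.166667; 3: 0.0927146.
Posterior ∝ prior × likelihood. Numerator for 1: 0.34·0.0049981 = 0.00169935.
Normalizing constant: 0.34·0.0049981 + 0.35·0.166667 + 0.31·0.0927146 = 0.0887742.
P(1 | observation) = 0.00169935 / 0.0887742 = 0.0191424.

0.019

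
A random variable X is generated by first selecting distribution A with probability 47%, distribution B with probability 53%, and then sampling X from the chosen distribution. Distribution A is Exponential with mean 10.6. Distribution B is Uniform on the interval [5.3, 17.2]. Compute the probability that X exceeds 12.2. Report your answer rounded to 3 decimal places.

Conditional on each component, P(X > 12.2): A: 0.316338; B: 0.420168.
By total probability, P(X > 12.2) = 0.47·0.316338 + 0.53·0.420168 = 0.371368.

0.371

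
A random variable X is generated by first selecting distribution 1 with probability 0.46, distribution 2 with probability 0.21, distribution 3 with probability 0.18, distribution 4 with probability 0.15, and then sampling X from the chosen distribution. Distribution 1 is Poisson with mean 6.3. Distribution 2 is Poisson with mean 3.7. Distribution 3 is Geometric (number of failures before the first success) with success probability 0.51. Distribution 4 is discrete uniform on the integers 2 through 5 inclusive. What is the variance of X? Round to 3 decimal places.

8.215

Per component, 1: μ=6.3, E[X²]=45.99; 2: μ=3.7, E[X²]=17.39; 3: μ=0.960784, E[X²]=2.807; 4: μ=3.5, E[X²]=13.5.
E[X] = 0.46·6.3 + 0.21·3.7 + 0.18·0.960784 + 0.15·3.5 = 4.37294.
E[X²] = 0.46·45.99 + 0.21·17.39 + 0.18·2.807 + 0.15·13.5 = 27.3376.
Var(X) = E[X²] − (E[X])² = 27.3376 − 19.1226 = 8.21494.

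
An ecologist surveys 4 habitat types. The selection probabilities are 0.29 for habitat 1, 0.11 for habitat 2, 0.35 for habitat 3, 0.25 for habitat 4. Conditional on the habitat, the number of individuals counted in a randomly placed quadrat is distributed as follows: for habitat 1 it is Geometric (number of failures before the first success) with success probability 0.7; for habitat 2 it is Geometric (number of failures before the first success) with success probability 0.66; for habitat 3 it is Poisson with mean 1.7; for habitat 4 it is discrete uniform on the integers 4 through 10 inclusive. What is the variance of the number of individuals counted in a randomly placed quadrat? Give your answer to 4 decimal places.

Per component, 1: μ=0.428571, E[X²]=0.795918; 2: μ=0.515152, E[X²]=1.04591; 3: μ=1.7, E[X²]=4.59; 4: μ=7, E[X²]=53.
E[X] = 0.29·0.428571 + 0.11·0.515152 + 0.35·1.7 + 0.25·7 = 2.52595.
E[X²] = 0.29·0.795918 + 0.11·1.04591 + 0.35·4.59 + 0.25·53 = 15.2024.
Var(X) = E[X²] − (E[X])² = 15.2024 − 6.38044 = 8.82193.

8.8219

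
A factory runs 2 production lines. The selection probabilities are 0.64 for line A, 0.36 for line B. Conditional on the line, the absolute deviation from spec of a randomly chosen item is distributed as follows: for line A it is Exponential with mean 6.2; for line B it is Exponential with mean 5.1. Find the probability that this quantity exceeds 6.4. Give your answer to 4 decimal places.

Conditional on each line, P(X > 6.4): A: 0.356202; B: 0.285104.
By total probability, P(X > 6.4) = 0.64·0.356202 + 0.36·0.285104 = 0.330606.

0.3306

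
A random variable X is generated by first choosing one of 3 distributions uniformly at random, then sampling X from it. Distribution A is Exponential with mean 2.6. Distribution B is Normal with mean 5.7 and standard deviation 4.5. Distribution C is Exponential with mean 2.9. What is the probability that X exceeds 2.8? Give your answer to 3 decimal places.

0.487

Conditional on each component, P(X > 2.8): A: 0.340642; B: 0.740356; C: 0.380786.
By total probability, P(X > 2.8) = 0.333333·0.340642 + 0.333333·0.740356 + 0.333333·0.380786 = 0.487262.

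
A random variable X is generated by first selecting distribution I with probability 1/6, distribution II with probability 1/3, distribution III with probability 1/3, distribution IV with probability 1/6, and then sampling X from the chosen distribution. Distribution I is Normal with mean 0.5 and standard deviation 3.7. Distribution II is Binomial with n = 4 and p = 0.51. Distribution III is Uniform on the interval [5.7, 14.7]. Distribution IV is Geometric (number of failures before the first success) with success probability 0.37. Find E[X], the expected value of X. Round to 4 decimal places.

Component means — I: 0.5; II: 2.04; III: 10.2; IV: 1.7027.
E[X] = 0.166667·0.5 + 0.333333·2.04 + 0.333333·10.2 + 0.166667·1.7027 = 4.44712.

4.4471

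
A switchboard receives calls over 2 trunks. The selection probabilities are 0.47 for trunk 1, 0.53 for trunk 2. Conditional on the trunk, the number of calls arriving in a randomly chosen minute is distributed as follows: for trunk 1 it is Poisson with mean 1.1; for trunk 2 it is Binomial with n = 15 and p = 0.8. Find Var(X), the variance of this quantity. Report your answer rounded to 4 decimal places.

Per component, 1: μ=1.1, E[X²]=2.31; 2: μ=12, E[X²]=146.4.
E[X] = 0.47·1.1 + 0.53·12 = 6.877.
E[X²] = 0.47·2.31 + 0.53·146.4 = 78.6777.
Var(X) = E[X²] − (E[X])² = 78.6777 − 47.2931 = 31.3846.

31.3846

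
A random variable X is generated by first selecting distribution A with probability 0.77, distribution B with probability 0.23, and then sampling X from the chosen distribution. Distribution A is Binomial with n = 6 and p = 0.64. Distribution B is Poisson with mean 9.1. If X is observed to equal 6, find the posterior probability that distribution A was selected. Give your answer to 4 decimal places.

Likelihoods P(X=6 | ·): A: 0.0687195; B: 0.0880716.
Posterior ∝ prior × likelihood. Numerator for A: 0.77·0.0687195 = 0.052914.
Normalizing constant: 0.77·0.0687195 + 0.23·0.0880716 = 0.0731705.
P(A | observation) = 0.052914 / 0.0731705 = 0.723161.

0.7232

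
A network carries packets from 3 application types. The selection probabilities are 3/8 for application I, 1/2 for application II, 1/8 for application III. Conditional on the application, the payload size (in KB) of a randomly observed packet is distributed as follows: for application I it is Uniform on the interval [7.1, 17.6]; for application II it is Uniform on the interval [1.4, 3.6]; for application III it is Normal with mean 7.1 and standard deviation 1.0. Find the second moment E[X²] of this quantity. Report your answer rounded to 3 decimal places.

For each component E[X²] = Var + (mean)², giving I: 161.71; II: 6.65333; III: 51.41.
Overall E[X²] = 0.375·161.71 + 0.5·6.65333 + 0.125·51.41 = 70.3942.

70.394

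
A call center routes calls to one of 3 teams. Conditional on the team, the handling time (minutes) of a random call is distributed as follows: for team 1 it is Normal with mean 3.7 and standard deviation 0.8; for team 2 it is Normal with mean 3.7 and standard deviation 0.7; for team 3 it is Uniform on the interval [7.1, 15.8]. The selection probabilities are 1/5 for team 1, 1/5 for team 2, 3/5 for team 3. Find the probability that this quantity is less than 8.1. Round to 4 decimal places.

Conditional on each team, P(X < 8.1): 1: 1; 2: 1; 3: 0.114943.
By total probability, P(X < 8.1) = 0.2·1 + 0.2·1 + 0.6·0.114943 = 0.468966.

0.4690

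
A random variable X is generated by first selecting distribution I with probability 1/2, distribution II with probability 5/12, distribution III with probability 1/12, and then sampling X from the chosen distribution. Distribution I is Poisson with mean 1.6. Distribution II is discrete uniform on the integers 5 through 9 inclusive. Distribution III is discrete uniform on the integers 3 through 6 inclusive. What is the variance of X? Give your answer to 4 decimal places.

Per component, I: μ=1.6, E[X²]=4.16; II: μ=7, E[X²]=51; III: μ=4.5, E[X²]=21.5.
E[X] = 0.5·1.6 + 0.416667·7 + 0.0833333·4.5 = 4.09167.
E[X²] = 0.5·4.16 + 0.416667·51 + 0.0833333·21.5 = 25.1217.
Var(X) = E[X²] − (E[X])² = 25.1217 − 16.7417 = 8.37993.

8.3799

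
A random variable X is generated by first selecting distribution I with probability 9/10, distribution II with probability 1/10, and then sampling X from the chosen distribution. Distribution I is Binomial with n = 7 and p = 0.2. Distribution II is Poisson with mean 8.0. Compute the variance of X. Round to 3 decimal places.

Per component, I: μ=1.4, E[X²]=3.08; II: μ=8, E[X²]=72.
E[X] = 0.9·1.4 + 0.1·8 = 2.06.
E[X²] = 0.9·3.08 + 0.1·72 = 9.972.
Var(X) = E[X²] − (E[X])² = 9.972 − 4.2436 = 5.7284.

5.728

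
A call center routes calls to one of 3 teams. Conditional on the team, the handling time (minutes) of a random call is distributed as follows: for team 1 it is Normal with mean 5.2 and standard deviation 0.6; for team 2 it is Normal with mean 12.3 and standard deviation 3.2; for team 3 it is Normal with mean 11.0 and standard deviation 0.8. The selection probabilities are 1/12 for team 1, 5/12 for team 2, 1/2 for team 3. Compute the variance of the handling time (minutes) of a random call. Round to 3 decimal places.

8.121

Per component, 1: μ=5.2, E[X²]=27.4; 2: μ=12.3, E[X²]=161.53; 3: μ=11, E[X²]=121.64.
E[X] = 0.0833333·5.2 + 0.416667·12.3 + 0.5·11 = 11.0583.
E[X²] = 0.0833333·27.4 + 0.416667·161.53 + 0.5·121.64 = 130.408.
Var(X) = E[X²] − (E[X])² = 130.408 − 122.287 = 8.12076.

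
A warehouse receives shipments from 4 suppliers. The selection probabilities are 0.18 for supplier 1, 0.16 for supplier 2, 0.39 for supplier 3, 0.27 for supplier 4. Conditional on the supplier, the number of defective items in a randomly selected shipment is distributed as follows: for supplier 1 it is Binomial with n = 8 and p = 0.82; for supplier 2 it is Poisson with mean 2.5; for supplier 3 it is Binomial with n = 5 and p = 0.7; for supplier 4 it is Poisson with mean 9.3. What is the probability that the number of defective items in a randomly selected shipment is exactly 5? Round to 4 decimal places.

0.1123

Conditional on each supplier, P(X = 5): 1: 0.121081; 2: 0.0668009; 3: 0.16807; 4: 0.0530023.
By total probability, P(X = 5) = 0.18·0.121081 + 0.16·0.0668009 + 0.39·0.16807 + 0.27·0.0530023 = 0.112341.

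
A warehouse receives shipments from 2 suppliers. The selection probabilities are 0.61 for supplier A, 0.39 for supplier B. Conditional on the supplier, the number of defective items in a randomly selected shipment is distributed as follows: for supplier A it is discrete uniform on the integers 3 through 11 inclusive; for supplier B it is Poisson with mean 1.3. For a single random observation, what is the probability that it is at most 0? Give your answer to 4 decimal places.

Conditional on each supplier, P(X ≤ 0): A: 0; B: 0.272532.
By total probability, P(X ≤ 0) = 0.61·0 + 0.39·0.272532 = 0.106287.

0.1063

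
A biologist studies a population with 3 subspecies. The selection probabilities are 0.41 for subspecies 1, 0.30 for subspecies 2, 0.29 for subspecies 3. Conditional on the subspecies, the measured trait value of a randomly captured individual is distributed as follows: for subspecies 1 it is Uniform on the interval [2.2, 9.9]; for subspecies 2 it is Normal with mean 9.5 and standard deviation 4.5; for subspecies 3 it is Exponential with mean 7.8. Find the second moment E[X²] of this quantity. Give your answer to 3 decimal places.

For each component E[X²] = Var + (mean)², giving 1: 41.5433; 2: 110.5; 3: 121.68.
Overall E[X²] = 0.41·41.5433 + 0.3·110.5 + 0.29·121.68 = 85.47.

85.470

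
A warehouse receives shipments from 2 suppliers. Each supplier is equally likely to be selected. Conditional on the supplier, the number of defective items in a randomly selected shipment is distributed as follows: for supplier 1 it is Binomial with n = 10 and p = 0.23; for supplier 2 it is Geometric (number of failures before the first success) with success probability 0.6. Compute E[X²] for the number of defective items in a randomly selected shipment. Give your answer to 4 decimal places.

For each component E[X²] = Var + (mean)², giving 1: 7.061; 2: 1.55556.
Overall E[X²] = 0.5·7.061 + 0.5·1.55556 = 4.30828.

4.3083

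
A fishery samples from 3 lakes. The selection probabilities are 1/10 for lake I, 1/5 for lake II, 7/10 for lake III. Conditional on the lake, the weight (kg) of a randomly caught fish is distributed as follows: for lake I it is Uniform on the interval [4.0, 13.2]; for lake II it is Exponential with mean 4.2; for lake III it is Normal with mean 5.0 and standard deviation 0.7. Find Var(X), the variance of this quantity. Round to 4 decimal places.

5.9603

Per component, I: μ=8.6, E[X²]=81.0133; II: μ=4.2, E[X²]=35.28; III: μ=5, E[X²]=25.49.
E[X] = 0.1·8.6 + 0.2·4.2 + 0.7·5 = 5.2.
E[X²] = 0.1·81.0133 + 0.2·35.28 + 0.7·25.49 = 33.0003.
Var(X) = E[X²] − (E[X])² = 33.0003 − 27.04 = 5.96033.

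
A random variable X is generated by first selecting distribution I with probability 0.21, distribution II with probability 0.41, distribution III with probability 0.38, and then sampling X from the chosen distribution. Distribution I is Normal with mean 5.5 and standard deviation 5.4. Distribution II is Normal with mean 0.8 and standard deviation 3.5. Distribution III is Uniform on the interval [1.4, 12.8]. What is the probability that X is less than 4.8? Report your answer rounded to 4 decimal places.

0.5656

Conditional on each component, P(X < 4.8): I: 0.44843; II: 0.873451; III: 0.298246.
By total probability, P(X < 4.8) = 0.21·0.44843 + 0.41·0.873451 + 0.38·0.298246 = 0.565619.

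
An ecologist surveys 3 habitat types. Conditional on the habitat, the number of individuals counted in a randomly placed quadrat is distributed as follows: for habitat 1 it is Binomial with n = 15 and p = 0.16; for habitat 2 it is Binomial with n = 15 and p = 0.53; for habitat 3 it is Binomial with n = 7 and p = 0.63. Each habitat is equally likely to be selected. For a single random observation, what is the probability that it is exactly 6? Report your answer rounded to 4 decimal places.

Conditional on each habitat, P(X = 6): 1: 0.0174839; 2: 0.124148; 3: 0.161936.
By total probability, P(X = 6) = 0.333333·0.0174839 + 0.333333·0.124148 + 0.333333·0.161936 = 0.101189.

0.1012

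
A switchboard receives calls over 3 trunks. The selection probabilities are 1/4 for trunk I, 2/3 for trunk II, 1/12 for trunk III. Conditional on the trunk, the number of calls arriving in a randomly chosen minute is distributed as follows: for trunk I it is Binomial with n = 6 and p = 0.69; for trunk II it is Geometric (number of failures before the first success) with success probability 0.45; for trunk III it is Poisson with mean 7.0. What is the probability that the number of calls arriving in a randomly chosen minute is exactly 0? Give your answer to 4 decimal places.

0.3003

Conditional on each trunk, P(X = 0): I: 0.000887504; II: 0.45; III: 0.000911882.
By total probability, P(X = 0) = 0.25·0.000887504 + 0.666667·0.45 + 0.0833333·0.000911882 = 0.300298.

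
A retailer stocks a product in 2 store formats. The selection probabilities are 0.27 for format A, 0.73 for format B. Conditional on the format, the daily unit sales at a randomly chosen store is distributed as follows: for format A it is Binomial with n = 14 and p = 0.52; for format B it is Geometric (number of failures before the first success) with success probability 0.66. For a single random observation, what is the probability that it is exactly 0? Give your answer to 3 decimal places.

0.482

Conditional on each format, P(X = 0): A: 3.44649e-05; B: 0.66.
By total probability, P(X = 0) = 0.27·3.44649e-05 + 0.73·0.66 = 0.481809.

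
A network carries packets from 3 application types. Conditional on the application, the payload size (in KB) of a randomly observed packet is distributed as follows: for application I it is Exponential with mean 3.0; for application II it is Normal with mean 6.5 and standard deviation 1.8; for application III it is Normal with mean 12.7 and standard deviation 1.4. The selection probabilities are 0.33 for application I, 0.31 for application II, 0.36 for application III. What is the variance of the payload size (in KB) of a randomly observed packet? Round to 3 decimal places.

Per component, I: μ=3, E[X²]=18; II: μ=6.5, E[X²]=45.49; III: μ=12.7, E[X²]=163.25.
E[X] = 0.33·3 + 0.31·6.5 + 0.36·12.7 = 7.577.
E[X²] = 0.33·18 + 0.31·45.49 + 0.36·163.25 = 78.8119.
Var(X) = E[X²] − (E[X])² = 78.8119 − 57.4109 = 21.401.

21.401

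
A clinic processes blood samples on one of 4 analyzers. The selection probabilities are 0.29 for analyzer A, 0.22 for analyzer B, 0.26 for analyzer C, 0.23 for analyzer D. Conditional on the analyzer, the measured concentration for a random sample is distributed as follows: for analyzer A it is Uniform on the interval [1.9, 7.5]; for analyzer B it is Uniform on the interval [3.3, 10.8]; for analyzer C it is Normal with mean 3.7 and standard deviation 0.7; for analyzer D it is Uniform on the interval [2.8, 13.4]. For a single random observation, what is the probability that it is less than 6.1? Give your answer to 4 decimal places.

0.6312

Conditional on each analyzer, P(X < 6.1): A: 0.75; B: 0.373333; C: 0.999697; D: 0.311321.
By total probability, P(X < 6.1) = 0.29·0.75 + 0.22·0.373333 + 0.26·0.999697 + 0.23·0.311321 = 0.631158.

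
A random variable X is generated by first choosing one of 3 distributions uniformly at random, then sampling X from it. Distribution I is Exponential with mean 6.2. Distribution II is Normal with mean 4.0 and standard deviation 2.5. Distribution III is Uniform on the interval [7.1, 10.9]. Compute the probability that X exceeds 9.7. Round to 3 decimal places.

0.179

Conditional on each component, P(X > 9.7): I: 0.209189; II: 0.0113038; III: 0.315789.
By total probability, P(X > 9.7) = 0.333333·0.209189 + 0.333333·0.0113038 + 0.333333·0.315789 = 0.178761.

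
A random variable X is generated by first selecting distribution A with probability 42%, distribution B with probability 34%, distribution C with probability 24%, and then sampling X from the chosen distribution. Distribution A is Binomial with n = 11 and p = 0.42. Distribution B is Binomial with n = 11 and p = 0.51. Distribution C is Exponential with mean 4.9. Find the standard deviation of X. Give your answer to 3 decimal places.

2.830

Per component, A: μ=4.62, E[X²]=24.024; B: μ=5.61, E[X²]=34.221; C: μ=4.9, E[X²]=48.02.
E[X] = 0.42·4.62 + 0.34·5.61 + 0.24·4.9 = 5.0238.
E[X²] = 0.42·24.024 + 0.34·34.221 + 0.24·48.02 = 33.25.
Var(X) = E[X²] − (E[X])² = 33.25 − 25.2386 = 8.01145.
SD(X) = √8.01145 = 2.83045.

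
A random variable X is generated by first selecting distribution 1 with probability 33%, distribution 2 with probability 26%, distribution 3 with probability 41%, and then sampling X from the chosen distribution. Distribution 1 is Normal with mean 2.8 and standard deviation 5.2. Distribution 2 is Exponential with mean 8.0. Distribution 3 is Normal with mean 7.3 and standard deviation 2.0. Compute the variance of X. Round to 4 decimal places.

32.3153

Per component, 1: μ=2.8, E[X²]=34.88; 2: μ=8, E[X²]=128; 3: μ=7.3, E[X²]=57.29.
E[X] = 0.33·2.8 + 0.26·8 + 0.41·7.3 = 5.997.
E[X²] = 0.33·34.88 + 0.26·128 + 0.41·57.29 = 68.2793.
Var(X) = E[X²] − (E[X])² = 68.2793 − 35.964 = 32.3153.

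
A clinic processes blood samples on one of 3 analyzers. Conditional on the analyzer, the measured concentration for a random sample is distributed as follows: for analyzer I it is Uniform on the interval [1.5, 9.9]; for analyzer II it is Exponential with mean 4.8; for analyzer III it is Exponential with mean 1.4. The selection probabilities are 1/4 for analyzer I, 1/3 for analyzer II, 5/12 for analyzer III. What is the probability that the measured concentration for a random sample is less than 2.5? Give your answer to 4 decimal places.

Conditional on each analyzer, P(X < 2.5): I: 0.119048; II: 0.405975; III: 0.832323.
By total probability, P(X < 2.5) = 0.25·0.119048 + 0.333333·0.405975 + 0.416667·0.832323 = 0.511888.

0.5119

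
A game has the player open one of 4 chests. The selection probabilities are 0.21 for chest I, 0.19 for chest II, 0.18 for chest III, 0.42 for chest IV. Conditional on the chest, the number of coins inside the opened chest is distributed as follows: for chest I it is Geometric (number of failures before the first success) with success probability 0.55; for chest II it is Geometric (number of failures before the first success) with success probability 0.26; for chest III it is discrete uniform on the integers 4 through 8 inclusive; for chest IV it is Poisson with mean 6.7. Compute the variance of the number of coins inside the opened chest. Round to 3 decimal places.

Per component, I: μ=0.818182, E[X²]=2.15702; II: μ=2.84615, E[X²]=19.0473; III: μ=6, E[X²]=38; IV: μ=6.7, E[X²]=51.59.
E[X] = 0.21·0.818182 + 0.19·2.84615 + 0.18·6 + 0.42·6.7 = 4.60659.
E[X²] = 0.21·2.15702 + 0.19·19.0473 + 0.18·38 + 0.42·51.59 = 32.5798.
Var(X) = E[X²] − (E[X])² = 32.5798 − 21.2206 = 11.3591.

11.359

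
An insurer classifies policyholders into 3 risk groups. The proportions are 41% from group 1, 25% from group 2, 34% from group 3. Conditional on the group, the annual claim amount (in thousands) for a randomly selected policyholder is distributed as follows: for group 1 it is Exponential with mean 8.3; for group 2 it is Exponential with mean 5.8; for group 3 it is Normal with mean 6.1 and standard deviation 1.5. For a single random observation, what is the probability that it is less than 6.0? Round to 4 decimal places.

Conditional on each group, P(X < 6.0): 1: 0.514653; 2: 0.64459; 3: 0.473424.
By total probability, P(X < 6.0) = 0.41·0.514653 + 0.25·0.64459 + 0.34·0.473424 = 0.533119.

0.5331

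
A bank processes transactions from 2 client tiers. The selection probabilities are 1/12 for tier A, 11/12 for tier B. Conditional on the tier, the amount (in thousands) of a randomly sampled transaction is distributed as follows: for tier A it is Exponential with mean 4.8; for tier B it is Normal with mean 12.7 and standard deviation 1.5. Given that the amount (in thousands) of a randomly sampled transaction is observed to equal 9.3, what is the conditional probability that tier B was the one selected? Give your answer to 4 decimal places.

0.8819

Likelihoods f(9.3 | ·): A: 0.0300133; B: 0.0203781.
Posterior ∝ prior × likelihood. Numerator for B: 0.916667·0.0203781 = 0.01868.
Normalizing constant: 0.0833333·0.0300133 + 0.916667·0.0203781 = 0.0211811.
P(B | observation) = 0.01868 / 0.0211811 = 0.881918.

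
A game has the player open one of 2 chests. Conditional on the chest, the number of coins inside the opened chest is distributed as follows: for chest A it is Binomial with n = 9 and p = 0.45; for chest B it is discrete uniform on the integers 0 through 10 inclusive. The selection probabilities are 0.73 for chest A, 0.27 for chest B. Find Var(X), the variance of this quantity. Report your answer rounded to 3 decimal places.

Per component, A: μ=4.05, E[X²]=18.63; B: μ=5, E[X²]=35.
E[X] = 0.73·4.05 + 0.27·5 = 4.3065.
E[X²] = 0.73·18.63 + 0.27·35 = 23.0499.
Var(X) = E[X²] − (E[X])² = 23.0499 − 18.5459 = 4.50396.

4.504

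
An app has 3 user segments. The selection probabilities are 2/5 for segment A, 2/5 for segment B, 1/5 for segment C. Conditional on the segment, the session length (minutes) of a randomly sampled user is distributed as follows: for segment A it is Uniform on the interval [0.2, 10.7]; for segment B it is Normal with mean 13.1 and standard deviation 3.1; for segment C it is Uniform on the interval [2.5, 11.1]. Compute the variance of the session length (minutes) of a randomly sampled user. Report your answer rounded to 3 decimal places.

21.436

Per component, A: μ=5.45, E[X²]=38.89; B: μ=13.1, E[X²]=181.22; C: μ=6.8, E[X²]=52.4033.
E[X] = 0.4·5.45 + 0.4·13.1 + 0.2·6.8 = 8.78.
E[X²] = 0.4·38.89 + 0.4·181.22 + 0.2·52.4033 = 98.5247.
Var(X) = E[X²] − (E[X])² = 98.5247 − 77.0884 = 21.4363.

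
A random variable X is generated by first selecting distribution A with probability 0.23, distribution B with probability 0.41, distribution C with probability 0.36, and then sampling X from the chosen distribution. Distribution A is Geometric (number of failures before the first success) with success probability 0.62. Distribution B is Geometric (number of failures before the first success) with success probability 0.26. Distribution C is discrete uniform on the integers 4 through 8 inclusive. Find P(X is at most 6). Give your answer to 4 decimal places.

Conditional on each component, P(X ≤ 6): A: 0.998856; B: 0.878487; C: 0.6.
By total probability, P(X ≤ 6) = 0.23·0.998856 + 0.41·0.878487 + 0.36·0.6 = 0.805917.

0.8059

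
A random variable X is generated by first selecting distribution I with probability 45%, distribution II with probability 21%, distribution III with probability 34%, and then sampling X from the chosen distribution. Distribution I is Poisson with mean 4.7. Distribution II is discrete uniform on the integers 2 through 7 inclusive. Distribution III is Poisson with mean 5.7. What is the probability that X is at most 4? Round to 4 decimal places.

0.4388

Conditional on each component, P(X ≤ 4): I: 0.494609; II: 0.5; III: 0.327215.
By total probability, P(X ≤ 4) = 0.45·0.494609 + 0.21·0.5 + 0.34·0.327215 = 0.438827.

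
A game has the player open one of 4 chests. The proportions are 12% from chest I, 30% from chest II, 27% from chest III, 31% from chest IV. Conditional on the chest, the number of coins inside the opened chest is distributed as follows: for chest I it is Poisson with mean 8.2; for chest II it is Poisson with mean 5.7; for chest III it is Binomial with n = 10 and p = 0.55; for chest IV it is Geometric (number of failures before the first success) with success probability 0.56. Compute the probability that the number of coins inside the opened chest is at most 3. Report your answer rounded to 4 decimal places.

Conditional on each chest, P(X ≤ 3): I: 0.0369999; II: 0.180048; III: 0.101995; IV: 0.962519.
By total probability, P(X ≤ 3) = 0.12·0.0369999 + 0.3·0.180048 + 0.27·0.101995 + 0.31·0.962519 = 0.384374.

0.3844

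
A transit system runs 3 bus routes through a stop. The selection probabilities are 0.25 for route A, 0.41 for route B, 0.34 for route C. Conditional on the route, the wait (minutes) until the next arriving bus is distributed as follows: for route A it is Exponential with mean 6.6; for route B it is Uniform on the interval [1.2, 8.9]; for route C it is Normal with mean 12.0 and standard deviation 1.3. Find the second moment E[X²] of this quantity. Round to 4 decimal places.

83.7964

For each component E[X²] = Var + (mean)², giving A: 87.12; B: 30.4433; C: 145.69.
Overall E[X²] = 0.25·87.12 + 0.41·30.4433 + 0.34·145.69 = 83.7964.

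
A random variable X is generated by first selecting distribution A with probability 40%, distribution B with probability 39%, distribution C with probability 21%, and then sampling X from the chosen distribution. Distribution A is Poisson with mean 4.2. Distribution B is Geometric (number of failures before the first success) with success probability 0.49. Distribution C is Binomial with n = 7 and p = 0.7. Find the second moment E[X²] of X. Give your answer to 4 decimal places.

15.3377

For each component E[X²] = Var + (mean)², giving A: 21.84; B: 3.20741; C: 25.48.
Overall E[X²] = 0.4·21.84 + 0.39·3.20741 + 0.21·25.48 = 15.3377.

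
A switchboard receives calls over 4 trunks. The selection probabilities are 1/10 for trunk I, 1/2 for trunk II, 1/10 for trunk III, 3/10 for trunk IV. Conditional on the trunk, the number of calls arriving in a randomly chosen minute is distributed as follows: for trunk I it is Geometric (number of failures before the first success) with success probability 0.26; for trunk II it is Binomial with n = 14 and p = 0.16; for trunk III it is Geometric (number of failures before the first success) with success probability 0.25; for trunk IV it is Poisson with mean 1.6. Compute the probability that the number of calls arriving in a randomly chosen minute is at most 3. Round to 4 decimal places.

0.8276

Conditional on each trunk, P(X ≤ 3): I: 0.700134; II: 0.825829; III: 0.683594; IV: 0.921187.
By total probability, P(X ≤ 3) = 0.1·0.700134 + 0.5·0.825829 + 0.1·0.683594 + 0.3·0.921187 = 0.827643.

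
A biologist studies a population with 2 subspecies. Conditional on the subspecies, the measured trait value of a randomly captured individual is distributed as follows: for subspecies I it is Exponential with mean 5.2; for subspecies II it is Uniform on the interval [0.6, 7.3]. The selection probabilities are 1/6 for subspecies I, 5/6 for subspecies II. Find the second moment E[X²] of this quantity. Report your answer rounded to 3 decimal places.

For each component E[X²] = Var + (mean)², giving I: 54.08; II: 19.3433.
Overall E[X²] = 0.166667·54.08 + 0.833333·19.3433 = 25.1328.

25.133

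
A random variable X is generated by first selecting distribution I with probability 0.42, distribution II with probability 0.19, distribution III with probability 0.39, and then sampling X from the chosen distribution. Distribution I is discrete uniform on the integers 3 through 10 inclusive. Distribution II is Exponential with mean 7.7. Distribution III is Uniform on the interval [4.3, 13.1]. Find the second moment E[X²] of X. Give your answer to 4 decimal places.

74.5161

For each component E[X²] = Var + (mean)², giving I: 47.5; II: 118.58; III: 82.1433.
Overall E[X²] = 0.42·47.5 + 0.19·118.58 + 0.39·82.1433 = 74.5161.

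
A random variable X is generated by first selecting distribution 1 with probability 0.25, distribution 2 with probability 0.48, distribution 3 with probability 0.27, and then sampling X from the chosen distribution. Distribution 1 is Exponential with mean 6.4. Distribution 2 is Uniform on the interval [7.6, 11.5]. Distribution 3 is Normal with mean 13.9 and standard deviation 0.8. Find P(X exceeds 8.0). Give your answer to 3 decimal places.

Conditional on each component, P(X > 8.0): 1: 0.286505; 2: 0.897436; 3: 1.
By total probability, P(X > 8.0) = 0.25·0.286505 + 0.48·0.897436 + 0.27·1 = 0.772395.

0.772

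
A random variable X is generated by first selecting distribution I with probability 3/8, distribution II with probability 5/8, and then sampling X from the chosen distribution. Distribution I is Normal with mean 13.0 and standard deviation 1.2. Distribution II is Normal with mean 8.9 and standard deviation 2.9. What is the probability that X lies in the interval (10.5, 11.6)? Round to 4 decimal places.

0.1103

Conditional on each component, P(10.5 < X < 11.6): I: 0.103062; II: 0.114651.
By total probability, P(10.5 < X < 11.6) = 0.375·0.103062 + 0.625·0.114651 = 0.110305.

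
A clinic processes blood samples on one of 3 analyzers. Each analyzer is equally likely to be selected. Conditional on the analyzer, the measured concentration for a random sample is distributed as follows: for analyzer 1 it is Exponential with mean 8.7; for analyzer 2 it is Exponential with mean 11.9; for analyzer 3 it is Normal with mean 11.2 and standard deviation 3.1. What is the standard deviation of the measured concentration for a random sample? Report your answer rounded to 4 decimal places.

8.8047

Per component, 1: μ=8.7, E[X²]=151.38; 2: μ=11.9, E[X²]=283.22; 3: μ=11.2, E[X²]=135.05.
E[X] = 0.333333·8.7 + 0.333333·11.9 + 0.333333·11.2 = 10.6.
E[X²] = 0.333333·151.38 + 0.333333·283.22 + 0.333333·135.05 = 189.883.
Var(X) = E[X²] − (E[X])² = 189.883 − 112.36 = 77.5233.
SD(X) = √77.5233 = 8.80473.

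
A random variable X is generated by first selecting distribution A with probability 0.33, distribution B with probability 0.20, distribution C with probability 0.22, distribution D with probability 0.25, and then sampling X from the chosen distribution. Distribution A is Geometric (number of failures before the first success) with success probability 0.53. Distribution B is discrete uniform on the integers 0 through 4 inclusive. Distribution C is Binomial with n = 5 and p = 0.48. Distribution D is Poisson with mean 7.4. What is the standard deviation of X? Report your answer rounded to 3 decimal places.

3.109

Per component, A: μ=0.886792, E[X²]=2.45959; B: μ=2, E[X²]=6; C: μ=2.4, E[X²]=7.008; D: μ=7.4, E[X²]=62.16.
E[X] = 0.33·0.886792 + 0.2·2 + 0.22·2.4 + 0.25·7.4 = 3.07064.
E[X²] = 0.33·2.45959 + 0.2·6 + 0.22·7.008 + 0.25·62.16 = 19.0934.
Var(X) = E[X²] − (E[X])² = 19.0934 − 9.42884 = 9.66459.
SD(X) = √9.66459 = 3.10879.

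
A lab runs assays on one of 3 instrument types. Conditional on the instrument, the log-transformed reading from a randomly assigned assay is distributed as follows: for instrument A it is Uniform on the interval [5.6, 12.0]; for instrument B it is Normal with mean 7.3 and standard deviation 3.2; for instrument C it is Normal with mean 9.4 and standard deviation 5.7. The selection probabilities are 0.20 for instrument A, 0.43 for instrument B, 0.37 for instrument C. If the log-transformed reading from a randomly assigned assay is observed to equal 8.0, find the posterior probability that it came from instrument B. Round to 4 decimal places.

0.4814

Likelihoods f(8.0 | ·): A: 0.15625; B: 0.121722; C: 0.0679103.
Posterior ∝ prior × likelihood. Numerator for B: 0.43·0.121722 = 0.0523405.
Normalizing constant: 0.2·0.15625 + 0.43·0.121722 + 0.37·0.0679103 = 0.108717.
P(B | observation) = 0.0523405 / 0.108717 = 0.481437.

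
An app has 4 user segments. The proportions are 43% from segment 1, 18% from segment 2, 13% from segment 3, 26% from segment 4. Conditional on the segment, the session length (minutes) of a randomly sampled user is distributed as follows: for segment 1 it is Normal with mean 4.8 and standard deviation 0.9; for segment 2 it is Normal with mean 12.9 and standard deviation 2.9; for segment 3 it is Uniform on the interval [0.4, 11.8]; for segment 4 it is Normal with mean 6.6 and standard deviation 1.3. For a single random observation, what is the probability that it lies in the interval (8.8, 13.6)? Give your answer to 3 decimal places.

Conditional on each segment, P(8.8 < X < 13.6): 1: 4.40596e-06; 2: 0.516658; 3: 0.263158; 4: 0.0452936.
By total probability, P(8.8 < X < 13.6) = 0.43·4.40596e-06 + 0.18·0.516658 + 0.13·0.263158 + 0.26·0.0452936 = 0.138987.

0.139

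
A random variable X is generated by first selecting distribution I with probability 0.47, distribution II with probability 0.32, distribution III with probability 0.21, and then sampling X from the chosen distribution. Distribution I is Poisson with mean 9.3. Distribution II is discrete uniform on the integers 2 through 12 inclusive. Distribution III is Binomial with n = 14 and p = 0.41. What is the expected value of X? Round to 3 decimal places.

7.816

Component means — I: 9.3; II: 7; III: 5.74.
E[X] = 0.47·9.3 + 0.32·7 + 0.21·5.74 = 7.8164.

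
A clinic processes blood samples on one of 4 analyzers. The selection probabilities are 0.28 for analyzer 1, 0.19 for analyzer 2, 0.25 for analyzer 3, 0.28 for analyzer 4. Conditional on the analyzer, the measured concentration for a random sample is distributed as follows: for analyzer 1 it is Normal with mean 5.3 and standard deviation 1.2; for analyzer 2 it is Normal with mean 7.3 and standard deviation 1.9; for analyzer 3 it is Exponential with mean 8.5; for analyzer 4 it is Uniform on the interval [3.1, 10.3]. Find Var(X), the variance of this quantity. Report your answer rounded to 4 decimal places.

Per component, 1: μ=5.3, E[X²]=29.53; 2: μ=7.3, E[X²]=56.9; 3: μ=8.5, E[X²]=144.5; 4: μ=6.7, E[X²]=49.21.
E[X] = 0.28·5.3 + 0.19·7.3 + 0.25·8.5 + 0.28·6.7 = 6.872.
E[X²] = 0.28·29.53 + 0.19·56.9 + 0.25·144.5 + 0.28·49.21 = 68.9832.
Var(X) = E[X²] − (E[X])² = 68.9832 − 47.2244 = 21.7588.

21.7588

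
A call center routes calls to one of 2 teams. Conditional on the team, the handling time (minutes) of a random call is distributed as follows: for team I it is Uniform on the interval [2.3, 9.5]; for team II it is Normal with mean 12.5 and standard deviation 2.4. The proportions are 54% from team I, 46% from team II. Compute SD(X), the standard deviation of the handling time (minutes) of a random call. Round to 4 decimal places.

Per component, I: μ=5.9, E[X²]=39.13; II: μ=12.5, E[X²]=162.01.
E[X] = 0.54·5.9 + 0.46·12.5 = 8.936.
E[X²] = 0.54·39.13 + 0.46·162.01 = 95.6548.
Var(X) = E[X²] − (E[X])² = 95.6548 − 79.8521 = 15.8027.
SD(X) = √15.8027 = 3.97526.

3.9753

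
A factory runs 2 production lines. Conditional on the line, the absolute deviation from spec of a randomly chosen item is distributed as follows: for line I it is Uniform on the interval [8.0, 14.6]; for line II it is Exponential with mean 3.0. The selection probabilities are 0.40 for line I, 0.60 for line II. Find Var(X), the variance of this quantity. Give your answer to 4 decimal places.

Per component, I: μ=11.3, E[X²]=131.32; II: μ=3, E[X²]=18.
E[X] = 0.4·11.3 + 0.6·3 = 6.32.
E[X²] = 0.4·131.32 + 0.6·18 = 63.328.
Var(X) = E[X²] − (E[X])² = 63.328 − 39.9424 = 23.3856.

23.3856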